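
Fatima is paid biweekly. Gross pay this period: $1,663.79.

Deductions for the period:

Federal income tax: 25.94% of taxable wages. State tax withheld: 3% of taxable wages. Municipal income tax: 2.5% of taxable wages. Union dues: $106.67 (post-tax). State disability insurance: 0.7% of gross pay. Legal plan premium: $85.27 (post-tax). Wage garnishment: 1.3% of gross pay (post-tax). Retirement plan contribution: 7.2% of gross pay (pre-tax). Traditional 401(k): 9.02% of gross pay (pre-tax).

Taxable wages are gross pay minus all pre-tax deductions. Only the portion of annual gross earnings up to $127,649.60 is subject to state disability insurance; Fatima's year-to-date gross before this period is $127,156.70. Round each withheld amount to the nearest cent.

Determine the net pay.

$738.65

Retirement plan contribution: $1,663.79 × 0.072 = $119.79
Traditional 401(k): $1,663.79 × 0.0902 = $150.07
Pre-tax total = $119.79 + $150.07 = $269.86
Taxable wages = $1,663.79 − $269.86 = $1,393.93
Federal income tax: $1,393.93 × 0.2594 = $361.59
State tax withheld: $1,393.93 × 0.03 = $41.82
Municipal income tax: $1,393.93 × 0.025 = $34.85
State disability insurance: only $127,649.60 − $127,156.70 = $492.90 of this check is subject → $492.90 × 0.007 = $3.45
Wage garnishment: $1,663.79 × 0.013 = $21.63
Union dues: $106.67
Legal plan premium: $85.27
Total deductions = $119.79 + $150.07 + $361.59 + $41.82 + $34.85 + $3.45 + $21.63 + $106.67 + $85.27 = $925.14
Net pay = $1,663.79 − $925.14 = $738.65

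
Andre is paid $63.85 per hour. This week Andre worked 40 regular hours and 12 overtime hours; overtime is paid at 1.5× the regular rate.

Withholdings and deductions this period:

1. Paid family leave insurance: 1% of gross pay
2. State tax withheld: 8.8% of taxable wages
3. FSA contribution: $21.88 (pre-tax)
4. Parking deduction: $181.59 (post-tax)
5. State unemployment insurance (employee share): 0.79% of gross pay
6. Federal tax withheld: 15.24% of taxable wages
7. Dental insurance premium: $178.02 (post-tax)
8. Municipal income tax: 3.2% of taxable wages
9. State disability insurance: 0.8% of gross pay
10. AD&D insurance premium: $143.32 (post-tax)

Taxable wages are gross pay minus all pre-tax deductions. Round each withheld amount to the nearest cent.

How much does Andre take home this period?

Regular pay: 40 × $63.85 = $2,554.00
Overtime pay: 12 × $63.85 × 1.5 = $1,149.30
Gross pay = $2,554.00 + $1,149.30 = $3,703.30
FSA contribution: $21.88
Taxable wages = $3,703.30 − $21.88 = $3,681.42
Municipal income tax: $3,681.42 × 0.032 = $117.81
Federal tax withheld: $3,681.42 × 0.1524 = $561.05
State tax withheld: $3,681.42 × 0.088 = $323.96
State unemployment insurance (employee share): $3,703.30 × 0.0079 = $29.26
State disability insurance: $3,703.30 × 0.008 = $29.63
Paid family leave insurance: $3,703.30 × 0.01 = $37.03
Dental insurance premium: $178.02
AD&D insurance premium: $143.32
Parking deduction: $181.59
Total deductions = $21.88 + $117.81 + $561.05 + $323.96 + $29.26 + $29.63 + $37.03 + $178.02 + $143.32 + $181.59 = $1,623.55
Net pay = $3,703.30 − $1,623.55 = $2,079.75

$2,079.75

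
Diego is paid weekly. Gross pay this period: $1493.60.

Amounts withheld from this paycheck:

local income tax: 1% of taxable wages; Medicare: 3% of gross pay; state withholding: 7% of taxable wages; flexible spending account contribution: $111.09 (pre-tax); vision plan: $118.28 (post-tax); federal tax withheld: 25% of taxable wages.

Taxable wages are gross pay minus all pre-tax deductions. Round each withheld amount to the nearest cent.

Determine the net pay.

Flexible spending account contribution: $111.09
Taxable wages = $1493.60 − $111.09 = $1382.51
State withholding: $1382.51 × 0.07 = $96.78
Federal tax withheld: $1382.51 × 0.25 = $345.63
Local income tax: $1382.51 × 0.01 = $13.83
Medicare: $1493.60 × 0.03 = $44.81
Vision plan: $118.28
Total deductions = $111.09 + $96.78 + $345.63 + $13.83 + $44.81 + $118.28 = $730.42
Net pay = $1493.60 − $730.42 = $763.18

$763.18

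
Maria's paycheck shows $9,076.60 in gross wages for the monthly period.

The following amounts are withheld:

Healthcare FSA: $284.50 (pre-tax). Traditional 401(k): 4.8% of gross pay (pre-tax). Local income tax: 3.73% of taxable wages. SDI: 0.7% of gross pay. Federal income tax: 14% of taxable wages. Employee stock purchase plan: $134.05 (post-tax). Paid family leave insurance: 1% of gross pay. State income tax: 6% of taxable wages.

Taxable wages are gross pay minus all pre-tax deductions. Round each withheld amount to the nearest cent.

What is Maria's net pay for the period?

Healthcare FSA: $284.50
Traditional 401(k): $9,076.60 × 0.048 = $435.68
Pre-tax total = $284.50 + $435.68 = $720.18
Taxable wages = $9,076.60 − $720.18 = $8,356.42
State income tax: $8,356.42 × 0.06 = $501.39
Local income tax: $8,356.42 × 0.0373 = $311.69
Federal income tax: $8,356.42 × 0.14 = $1,169.90
SDI: $9,076.60 × 0.007 = $63.54
Paid family leave insurance: $9,076.60 × 0.01 = $90.77
Employee stock purchase plan: $134.05
Total deductions = $284.50 + $435.68 + $501.39 + $311.69 + $1,169.90 + $63.54 + $90.77 + $134.05 = $2,991.52
Net pay = $9,076.60 − $2,991.52 = $6,085.08

$6,085.08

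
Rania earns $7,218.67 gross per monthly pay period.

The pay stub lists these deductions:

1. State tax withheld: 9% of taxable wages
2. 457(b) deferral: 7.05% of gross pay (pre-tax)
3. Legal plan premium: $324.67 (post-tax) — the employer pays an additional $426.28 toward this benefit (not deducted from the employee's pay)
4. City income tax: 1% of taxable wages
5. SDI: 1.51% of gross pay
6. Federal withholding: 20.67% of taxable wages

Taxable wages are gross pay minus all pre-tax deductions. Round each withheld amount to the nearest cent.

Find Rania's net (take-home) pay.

457(b) deferral: $7,218.67 × 0.0705 = $508.92
Taxable wages = $7,218.67 − $508.92 = $6,709.75
Federal withholding: $6,709.75 × 0.2067 = $1,386.91
State tax withheld: $6,709.75 × 0.09 = $603.88
City income tax: $6,709.75 × 0.01 = $67.10
SDI: $7,218.67 × 0.0151 = $109.00
Legal plan premium: $324.67
(Employer's $426.28 toward legal plan premium is not withheld from the employee.)
Total deductions = $508.92 + $1,386.91 + $603.88 + $67.10 + $109.00 + $324.67 = $3,000.48
Net pay = $7,218.67 − $3,000.48 = $4,218.19

$4,218.19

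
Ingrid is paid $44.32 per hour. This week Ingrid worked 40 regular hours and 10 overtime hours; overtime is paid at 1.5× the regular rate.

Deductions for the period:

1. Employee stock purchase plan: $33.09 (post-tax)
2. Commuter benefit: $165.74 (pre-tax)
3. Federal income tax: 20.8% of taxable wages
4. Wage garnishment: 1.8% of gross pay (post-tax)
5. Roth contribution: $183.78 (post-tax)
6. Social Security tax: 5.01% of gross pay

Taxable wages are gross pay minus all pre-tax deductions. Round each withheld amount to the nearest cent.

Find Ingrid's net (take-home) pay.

Regular pay: 40 × $44.32 = $1772.80
Overtime pay: 10 × $44.32 × 1.5 = $664.80
Gross pay = $1772.80 + $664.80 = $2437.60
Commuter benefit: $165.74
Taxable wages = $2437.60 − $165.74 = $2271.86
Federal income tax: $2271.86 × 0.208 = $472.55
Social Security tax: $2437.60 × 0.0501 = $122.12
Roth contribution: $183.78
Wage garnishment: $2437.60 × 0.018 = $43.88
Employee stock purchase plan: $33.09
Total deductions = $165.74 + $472.55 + $122.12 + $183.78 + $43.88 + $33.09 = $1021.16
Net pay = $2437.60 − $1021.16 = $1416.44

$1416.44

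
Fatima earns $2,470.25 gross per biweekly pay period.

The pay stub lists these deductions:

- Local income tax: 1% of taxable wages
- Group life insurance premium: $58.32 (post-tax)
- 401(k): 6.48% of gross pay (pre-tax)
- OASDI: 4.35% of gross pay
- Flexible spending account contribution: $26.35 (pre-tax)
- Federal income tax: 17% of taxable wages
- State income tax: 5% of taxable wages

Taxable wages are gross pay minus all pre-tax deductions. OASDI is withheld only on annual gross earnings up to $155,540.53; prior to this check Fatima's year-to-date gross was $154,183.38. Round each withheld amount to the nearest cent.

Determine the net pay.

Flexible spending account contribution: $26.35
401(k): $2,470.25 × 0.0648 = $160.07
Pre-tax total = $26.35 + $160.07 = $186.42
Taxable wages = $2,470.25 − $186.42 = $2,283.83
State income tax: $2,283.83 × 0.05 = $114.19
Local income tax: $2,283.83 × 0.01 = $22.84
Federal income tax: $2,283.83 × 0.17 = $388.25
OASDI: only $155,540.53 − $154,183.38 = $1,357.15 of this check is subject → $1,357.15 × 0.0435 = $59.04
Group life insurance premium: $58.32
Total deductions = $26.35 + $160.07 + $114.19 + $22.84 + $388.25 + $59.04 + $58.32 = $829.06
Net pay = $2,470.25 − $829.06 = $1,641.19

$1,641.19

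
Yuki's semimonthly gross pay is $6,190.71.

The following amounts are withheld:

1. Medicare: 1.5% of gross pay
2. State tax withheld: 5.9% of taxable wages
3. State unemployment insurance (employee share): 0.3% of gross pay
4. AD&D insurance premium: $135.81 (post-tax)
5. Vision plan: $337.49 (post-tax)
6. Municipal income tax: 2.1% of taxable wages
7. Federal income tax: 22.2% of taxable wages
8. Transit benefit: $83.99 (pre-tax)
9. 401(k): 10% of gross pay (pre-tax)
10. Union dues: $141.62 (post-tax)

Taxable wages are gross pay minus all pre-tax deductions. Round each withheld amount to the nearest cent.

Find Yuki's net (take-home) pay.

401(k): $6,190.71 × 0.1 = $619.07
Transit benefit: $83.99
Pre-tax total = $619.07 + $83.99 = $703.06
Taxable wages = $6,190.71 − $703.06 = $5,487.65
Federal income tax: $5,487.65 × 0.222 = $1,218.26
Municipal income tax: $5,487.65 × 0.021 = $115.24
State tax withheld: $5,487.65 × 0.059 = $323.77
State unemployment insurance (employee share): $6,190.71 × 0.003 = $18.57
Medicare: $6,190.71 × 0.015 = $92.86
Vision plan: $337.49
Union dues: $141.62
AD&D insurance premium: $135.81
Total deductions = $619.07 + $83.99 + $1,218.26 + $115.24 + $323.77 + $18.57 + $92.86 + $337.49 + $141.62 + $135.81 = $3,086.68
Net pay = $6,190.71 − $3,086.68 = $3,104.03

$3,104.03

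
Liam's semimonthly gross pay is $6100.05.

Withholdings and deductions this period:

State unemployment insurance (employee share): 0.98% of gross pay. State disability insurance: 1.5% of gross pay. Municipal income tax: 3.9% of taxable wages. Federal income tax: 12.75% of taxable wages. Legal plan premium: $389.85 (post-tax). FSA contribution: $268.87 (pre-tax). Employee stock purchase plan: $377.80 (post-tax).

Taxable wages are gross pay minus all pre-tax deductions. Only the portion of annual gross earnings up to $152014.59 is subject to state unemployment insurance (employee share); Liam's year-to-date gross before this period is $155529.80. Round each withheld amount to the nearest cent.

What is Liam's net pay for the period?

$4001.13

FSA contribution: $268.87
Taxable wages = $6100.05 − $268.87 = $5831.18
Federal income tax: $5831.18 × 0.1275 = $743.48
Municipal income tax: $5831.18 × 0.039 = $227.42
State disability insurance: $6100.05 × 0.015 = $91.50
State unemployment insurance (employee share): annual cap $152014.59 already reached (YTD $155529.80), so $0.00
Legal plan premium: $389.85
Employee stock purchase plan: $377.80
Total deductions = $268.87 + $743.48 + $227.42 + $91.50 + $0.00 + $389.85 + $377.80 = $2098.92
Net pay = $6100.05 − $2098.92 = $4001.13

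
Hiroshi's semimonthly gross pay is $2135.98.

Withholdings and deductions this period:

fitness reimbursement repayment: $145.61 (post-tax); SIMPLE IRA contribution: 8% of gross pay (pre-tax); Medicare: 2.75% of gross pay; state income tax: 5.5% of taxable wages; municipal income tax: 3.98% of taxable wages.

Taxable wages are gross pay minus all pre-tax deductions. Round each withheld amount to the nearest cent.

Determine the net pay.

$1574.46

SIMPLE IRA contribution: $2135.98 × 0.08 = $170.88
Taxable wages = $2135.98 − $170.88 = $1965.10
Municipal income tax: $1965.10 × 0.0398 = $78.21
State income tax: $1965.10 × 0.055 = $108.08
Medicare: $2135.98 × 0.0275 = $58.74
Fitness reimbursement repayment: $145.61
Total deductions = $170.88 + $78.21 + $108.08 + $58.74 + $145.61 = $561.52
Net pay = $2135.98 − $561.52 = $1574.46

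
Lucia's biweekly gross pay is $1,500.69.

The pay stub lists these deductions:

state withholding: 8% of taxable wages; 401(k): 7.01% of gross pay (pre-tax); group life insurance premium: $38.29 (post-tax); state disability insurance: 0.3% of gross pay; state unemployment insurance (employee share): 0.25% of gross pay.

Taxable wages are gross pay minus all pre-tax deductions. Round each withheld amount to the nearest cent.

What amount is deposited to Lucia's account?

$1,237.31

401(k): $1,500.69 × 0.0701 = $105.20
Taxable wages = $1,500.69 − $105.20 = $1,395.49
State withholding: $1,395.49 × 0.08 = $111.64
State disability insurance: $1,500.69 × 0.003 = $4.50
State unemployment insurance (employee share): $1,500.69 × 0.0025 = $3.75
Group life insurance premium: $38.29
Total deductions = $105.20 + $111.64 + $4.50 + $3.75 + $38.29 = $263.38
Net pay = $1,500.69 − $263.38 = $1,237.31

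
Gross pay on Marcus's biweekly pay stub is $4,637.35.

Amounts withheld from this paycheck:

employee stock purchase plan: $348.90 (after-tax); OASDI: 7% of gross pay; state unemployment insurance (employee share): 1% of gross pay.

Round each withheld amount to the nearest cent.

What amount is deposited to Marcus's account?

OASDI: $4,637.35 × 0.07 = $324.61
State unemployment insurance (employee share): $4,637.35 × 0.01 = $46.37
Employee stock purchase plan: $348.90
Total deductions = $324.61 + $46.37 + $348.90 = $719.88
Net pay = $4,637.35 − $719.88 = $3,917.47

$3,917.47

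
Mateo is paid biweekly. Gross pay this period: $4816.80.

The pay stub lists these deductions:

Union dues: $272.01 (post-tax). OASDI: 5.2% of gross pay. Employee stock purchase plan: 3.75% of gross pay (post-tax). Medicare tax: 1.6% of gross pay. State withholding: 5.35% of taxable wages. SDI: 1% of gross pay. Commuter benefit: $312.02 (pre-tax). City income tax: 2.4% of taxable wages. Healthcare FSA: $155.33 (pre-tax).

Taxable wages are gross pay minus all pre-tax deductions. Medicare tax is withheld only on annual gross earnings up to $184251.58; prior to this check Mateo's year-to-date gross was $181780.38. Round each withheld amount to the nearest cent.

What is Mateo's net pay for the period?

Healthcare FSA: $155.33
Commuter benefit: $312.02
Pre-tax total = $155.33 + $312.02 = $467.35
Taxable wages = $4816.80 − $467.35 = $4349.45
State withholding: $4349.45 × 0.0535 = $232.70
City income tax: $4349.45 × 0.024 = $104.39
OASDI: $4816.80 × 0.052 = $250.47
Medicare tax: only $184251.58 − $181780.38 = $2471.20 of this check is subject → $2471.20 × 0.016 = $39.54
SDI: $4816.80 × 0.01 = $48.17
Employee stock purchase plan: $4816.80 × 0.0375 = $180.63
Union dues: $272.01
Total deductions = $155.33 + $312.02 + $232.70 + $104.39 + $250.47 + $39.54 + $48.17 + $180.63 + $272.01 = $1595.26
Net pay = $4816.80 − $1595.26 = $3221.54

$3221.54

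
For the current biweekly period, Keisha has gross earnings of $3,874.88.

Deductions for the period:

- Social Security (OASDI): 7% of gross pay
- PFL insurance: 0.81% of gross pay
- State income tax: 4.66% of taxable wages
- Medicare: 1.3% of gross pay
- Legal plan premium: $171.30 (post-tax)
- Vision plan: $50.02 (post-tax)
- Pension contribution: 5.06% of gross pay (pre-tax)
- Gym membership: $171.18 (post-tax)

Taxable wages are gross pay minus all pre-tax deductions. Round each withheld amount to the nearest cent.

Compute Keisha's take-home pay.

Pension contribution: $3,874.88 × 0.0506 = $196.07
Taxable wages = $3,874.88 − $196.07 = $3,678.81
State income tax: $3,678.81 × 0.0466 = $171.43
Social Security (OASDI): $3,874.88 × 0.07 = $271.24
PFL insurance: $3,874.88 × 0.0081 = $31.39
Medicare: $3,874.88 × 0.013 = $50.37
Legal plan premium: $171.30
Gym membership: $171.18
Vision plan: $50.02
Total deductions = $196.07 + $171.43 + $271.24 + $31.39 + $50.37 + $171.30 + $171.18 + $50.02 = $1,113.00
Net pay = $3,874.88 − $1,113.00 = $2,761.88

$2,761.88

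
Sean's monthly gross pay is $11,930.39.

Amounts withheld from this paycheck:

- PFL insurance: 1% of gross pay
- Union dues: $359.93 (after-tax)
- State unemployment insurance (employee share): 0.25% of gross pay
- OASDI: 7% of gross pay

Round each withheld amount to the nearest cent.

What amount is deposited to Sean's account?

$10,586.20

OASDI: $11,930.39 × 0.07 = $835.13
State unemployment insurance (employee share): $11,930.39 × 0.0025 = $29.83
PFL insurance: $11,930.39 × 0.01 = $119.30
Union dues: $359.93
Total deductions = $835.13 + $29.83 + $119.30 + $359.93 = $1,344.19
Net pay = $11,930.39 − $1,344.19 = $10,586.20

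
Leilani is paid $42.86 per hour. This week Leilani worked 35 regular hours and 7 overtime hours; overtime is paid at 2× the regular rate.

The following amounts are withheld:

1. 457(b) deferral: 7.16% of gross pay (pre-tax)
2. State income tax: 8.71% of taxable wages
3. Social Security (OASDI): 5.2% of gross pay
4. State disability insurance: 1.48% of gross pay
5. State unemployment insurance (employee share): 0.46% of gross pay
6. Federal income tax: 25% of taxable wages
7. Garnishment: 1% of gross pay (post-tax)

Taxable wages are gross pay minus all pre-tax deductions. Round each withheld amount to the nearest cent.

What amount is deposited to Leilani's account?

Regular pay: 35 × $42.86 = $1500.10
Overtime pay: 7 × $42.86 × 2 = $600.04
Gross pay = $1500.10 + $600.04 = $2100.14
457(b) deferral: $2100.14 × 0.0716 = $150.37
Taxable wages = $2100.14 − $150.37 = $1949.77
Federal income tax: $1949.77 × 0.25 = $487.44
State income tax: $1949.77 × 0.0871 = $169.82
State unemployment insurance (employee share): $2100.14 × 0.0046 = $9.66
State disability insurance: $2100.14 × 0.0148 = $31.08
Social Security (OASDI): $2100.14 × 0.052 = $109.21
Garnishment: $2100.14 × 0.01 = $21.00
Total deductions = $150.37 + $487.44 + $169.82 + $9.66 + $31.08 + $109.21 + $21.00 = $978.58
Net pay = $2100.14 − $978.58 = $1121.56

$1121.56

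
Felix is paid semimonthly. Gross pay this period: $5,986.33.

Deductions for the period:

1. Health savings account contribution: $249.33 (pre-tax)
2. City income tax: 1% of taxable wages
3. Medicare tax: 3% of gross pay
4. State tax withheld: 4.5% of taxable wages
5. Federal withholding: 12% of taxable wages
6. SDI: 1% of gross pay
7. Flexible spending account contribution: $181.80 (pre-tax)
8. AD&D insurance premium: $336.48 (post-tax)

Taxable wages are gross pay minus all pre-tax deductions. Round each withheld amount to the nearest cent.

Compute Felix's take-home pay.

Health savings account contribution: $249.33
Flexible spending account contribution: $181.80
Pre-tax total = $249.33 + $181.80 = $431.13
Taxable wages = $5,986.33 − $431.13 = $5,555.20
Federal withholding: $5,555.20 × 0.12 = $666.62
City income tax: $5,555.20 × 0.01 = $55.55
State tax withheld: $5,555.20 × 0.045 = $249.98
SDI: $5,986.33 × 0.01 = $59.86
Medicare tax: $5,986.33 × 0.03 = $179.59
AD&D insurance premium: $336.48
Total deductions = $249.33 + $181.80 + $666.62 + $55.55 + $249.98 + $59.86 + $179.59 + $336.48 = $1,979.21
Net pay = $5,986.33 − $1,979.21 = $4,007.12

$4,007.12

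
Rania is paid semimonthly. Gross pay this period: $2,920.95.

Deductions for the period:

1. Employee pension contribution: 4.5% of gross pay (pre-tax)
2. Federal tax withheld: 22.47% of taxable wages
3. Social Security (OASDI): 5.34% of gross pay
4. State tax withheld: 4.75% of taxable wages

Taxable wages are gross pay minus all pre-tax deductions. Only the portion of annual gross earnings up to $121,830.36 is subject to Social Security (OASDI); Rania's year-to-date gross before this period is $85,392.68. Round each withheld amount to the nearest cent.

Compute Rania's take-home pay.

$1,874.23

Employee pension contribution: $2,920.95 × 0.045 = $131.44
Taxable wages = $2,920.95 − $131.44 = $2,789.51
State tax withheld: $2,789.51 × 0.0475 = $132.50
Federal tax withheld: $2,789.51 × 0.2247 = $626.80
Social Security (OASDI): cap not yet reached, full $2,920.95 is subject → $2,920.95 × 0.0534 = $155.98
Total deductions = $131.44 + $132.50 + $626.80 + $155.98 = $1,046.72
Net pay = $2,920.95 − $1,046.72 = $1,874.23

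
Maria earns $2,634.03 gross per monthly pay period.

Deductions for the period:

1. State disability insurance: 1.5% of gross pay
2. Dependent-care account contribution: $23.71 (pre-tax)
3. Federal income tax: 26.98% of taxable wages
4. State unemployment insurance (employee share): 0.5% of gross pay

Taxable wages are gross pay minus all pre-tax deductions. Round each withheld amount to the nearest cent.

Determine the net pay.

$1,853.38

Dependent-care account contribution: $23.71
Taxable wages = $2,634.03 − $23.71 = $2,610.32
Federal income tax: $2,610.32 × 0.2698 = $704.26
State disability insurance: $2,634.03 × 0.015 = $39.51
State unemployment insurance (employee share): $2,634.03 × 0.005 = $13.17
Total deductions = $23.71 + $704.26 + $39.51 + $13.17 = $780.65
Net pay = $2,634.03 − $780.65 = $1,853.38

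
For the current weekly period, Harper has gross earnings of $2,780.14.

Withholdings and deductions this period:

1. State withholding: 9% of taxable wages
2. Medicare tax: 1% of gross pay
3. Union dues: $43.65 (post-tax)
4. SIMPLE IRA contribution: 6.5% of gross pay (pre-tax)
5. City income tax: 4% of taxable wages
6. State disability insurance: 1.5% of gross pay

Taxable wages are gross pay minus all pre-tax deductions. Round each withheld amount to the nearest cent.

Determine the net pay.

$2,148.35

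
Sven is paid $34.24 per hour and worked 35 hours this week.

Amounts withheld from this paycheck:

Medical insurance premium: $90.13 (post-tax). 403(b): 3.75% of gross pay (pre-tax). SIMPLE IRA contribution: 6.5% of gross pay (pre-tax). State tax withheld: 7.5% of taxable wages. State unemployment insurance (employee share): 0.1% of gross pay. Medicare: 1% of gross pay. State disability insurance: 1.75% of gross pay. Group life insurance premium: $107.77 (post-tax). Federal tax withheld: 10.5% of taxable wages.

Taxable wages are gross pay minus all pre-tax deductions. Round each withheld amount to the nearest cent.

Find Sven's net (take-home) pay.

Gross pay: 35 × $34.24 = $1198.40
403(b): $1198.40 × 0.0375 = $44.94
SIMPLE IRA contribution: $1198.40 × 0.065 = $77.90
Pre-tax total = $44.94 + $77.90 = $122.84
Taxable wages = $1198.40 − $122.84 = $1075.56
State tax withheld: $1075.56 × 0.075 = $80.67
Federal tax withheld: $1075.56 × 0.105 = $112.93
Medicare: $1198.40 × 0.01 = $11.98
State unemployment insurance (employee share): $1198.40 × 0.001 = $1.20
State disability insurance: $1198.40 × 0.0175 = $20.97
Group life insurance premium: $107.77
Medical insurance premium: $90.13
Total deductions = $44.94 + $77.90 + $80.67 + $112.93 + $11.98 + $1.20 + $20.97 + $107.77 + $90.13 = $548.49
Net pay = $1198.40 − $548.49 = $649.91

$649.91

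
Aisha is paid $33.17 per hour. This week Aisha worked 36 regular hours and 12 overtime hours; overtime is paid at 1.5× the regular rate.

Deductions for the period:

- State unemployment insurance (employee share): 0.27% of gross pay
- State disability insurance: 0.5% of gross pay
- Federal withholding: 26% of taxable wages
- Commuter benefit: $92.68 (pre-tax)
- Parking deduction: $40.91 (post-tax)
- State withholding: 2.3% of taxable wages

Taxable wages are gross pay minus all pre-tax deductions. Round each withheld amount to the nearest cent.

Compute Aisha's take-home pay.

$1,163.11

Regular pay: 36 × $33.17 = $1,194.12
Overtime pay: 12 × $33.17 × 1.5 = $597.06
Gross pay = $1,194.12 + $597.06 = $1,791.18
Commuter benefit: $92.68
Taxable wages = $1,791.18 − $92.68 = $1,698.50
Federal withholding: $1,698.50 × 0.26 = $441.61
State withholding: $1,698.50 × 0.023 = $39.07
State disability insurance: $1,791.18 × 0.005 = $8.96
State unemployment insurance (employee share): $1,791.18 × 0.0027 = $4.84
Parking deduction: $40.91
Total deductions = $92.68 + $441.61 + $39.07 + $8.96 + $4.84 + $40.91 = $628.07
Net pay = $1,791.18 − $628.07 = $1,163.11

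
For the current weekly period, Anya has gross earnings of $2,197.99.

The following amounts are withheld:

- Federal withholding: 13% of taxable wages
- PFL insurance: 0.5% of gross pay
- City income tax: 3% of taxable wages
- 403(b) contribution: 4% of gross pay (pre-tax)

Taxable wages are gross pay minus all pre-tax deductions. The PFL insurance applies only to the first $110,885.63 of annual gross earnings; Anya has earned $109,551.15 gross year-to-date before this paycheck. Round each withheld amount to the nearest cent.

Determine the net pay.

403(b) contribution: $2,197.99 × 0.04 = $87.92
Taxable wages = $2,197.99 − $87.92 = $2,110.07
Federal withholding: $2,110.07 × 0.13 = $274.31
City income tax: $2,110.07 × 0.03 = $63.30
PFL insurance: only $110,885.63 − $109,551.15 = $1,334.48 of this check is subject → $1,334.48 × 0.005 = $6.67
Total deductions = $87.92 + $274.31 + $63.30 + $6.67 = $432.20
Net pay = $2,197.99 − $432.20 = $1,765.79

$1,765.79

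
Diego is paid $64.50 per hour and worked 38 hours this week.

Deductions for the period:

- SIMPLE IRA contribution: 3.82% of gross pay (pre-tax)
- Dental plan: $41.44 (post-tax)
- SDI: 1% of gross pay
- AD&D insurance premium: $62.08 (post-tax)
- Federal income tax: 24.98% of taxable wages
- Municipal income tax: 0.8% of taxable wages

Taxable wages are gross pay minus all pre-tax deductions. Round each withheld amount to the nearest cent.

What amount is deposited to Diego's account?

Gross pay: 38 × $64.50 = $2451.00
SIMPLE IRA contribution: $2451.00 × 0.0382 = $93.63
Taxable wages = $2451.00 − $93.63 = $2357.37
Federal income tax: $2357.37 × 0.2498 = $588.87
Municipal income tax: $2357.37 × 0.008 = $18.86
SDI: $2451.00 × 0.01 = $24.51
AD&D insurance premium: $62.08
Dental plan: $41.44
Total deductions = $93.63 + $588.87 + $18.86 + $24.51 + $62.08 + $41.44 = $829.39
Net pay = $2451.00 − $829.39 = $1621.61

$1621.61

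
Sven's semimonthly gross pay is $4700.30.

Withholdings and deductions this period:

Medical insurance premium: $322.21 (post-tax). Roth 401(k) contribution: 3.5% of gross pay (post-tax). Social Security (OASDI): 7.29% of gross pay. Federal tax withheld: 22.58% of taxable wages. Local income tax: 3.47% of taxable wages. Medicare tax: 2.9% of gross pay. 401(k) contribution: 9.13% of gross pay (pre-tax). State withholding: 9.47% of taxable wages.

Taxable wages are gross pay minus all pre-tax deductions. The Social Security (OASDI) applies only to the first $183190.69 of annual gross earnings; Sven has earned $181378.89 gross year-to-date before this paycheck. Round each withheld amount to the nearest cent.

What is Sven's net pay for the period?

$1998.93

401(k) contribution: $4700.30 × 0.0913 = $429.14
Taxable wages = $4700.30 − $429.14 = $4271.16
Federal tax withheld: $4271.16 × 0.2258 = $964.43
State withholding: $4271.16 × 0.0947 = $404.48
Local income tax: $4271.16 × 0.0347 = $148.21
Social Security (OASDI): only $183190.69 − $181378.89 = $1811.80 of this check is subject → $1811.80 × 0.0729 = $132.08
Medicare tax: $4700.30 × 0.029 = $136.31
Roth 401(k) contribution: $4700.30 × 0.035 = $164.51
Medical insurance premium: $322.21
Total deductions = $429.14 + $964.43 + $404.48 + $148.21 + $132.08 + $136.31 + $164.51 + $322.21 = $2701.37
Net pay = $4700.30 − $2701.37 = $1998.93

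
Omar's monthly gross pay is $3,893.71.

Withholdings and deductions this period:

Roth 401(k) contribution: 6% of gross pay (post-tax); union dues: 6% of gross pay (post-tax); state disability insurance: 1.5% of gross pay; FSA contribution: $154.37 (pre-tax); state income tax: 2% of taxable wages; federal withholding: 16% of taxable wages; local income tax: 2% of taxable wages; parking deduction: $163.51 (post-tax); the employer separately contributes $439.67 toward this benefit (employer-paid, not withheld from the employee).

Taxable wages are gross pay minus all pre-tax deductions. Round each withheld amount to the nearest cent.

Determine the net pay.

$2,302.31

FSA contribution: $154.37
Taxable wages = $3,893.71 − $154.37 = $3,739.34
Federal withholding: $3,739.34 × 0.16 = $598.29
State income tax: $3,739.34 × 0.02 = $74.79
Local income tax: $3,739.34 × 0.02 = $74.79
State disability insurance: $3,893.71 × 0.015 = $58.41
Union dues: $3,893.71 × 0.06 = $233.62
Roth 401(k) contribution: $3,893.71 × 0.06 = $233.62
Parking deduction: $163.51
(Employer's $439.67 toward parking deduction is not withheld from the employee.)
Total deductions = $154.37 + $598.29 + $74.79 + $74.79 + $58.41 + $233.62 + $233.62 + $163.51 = $1,591.40
Net pay = $3,893.71 − $1,591.40 = $2,302.31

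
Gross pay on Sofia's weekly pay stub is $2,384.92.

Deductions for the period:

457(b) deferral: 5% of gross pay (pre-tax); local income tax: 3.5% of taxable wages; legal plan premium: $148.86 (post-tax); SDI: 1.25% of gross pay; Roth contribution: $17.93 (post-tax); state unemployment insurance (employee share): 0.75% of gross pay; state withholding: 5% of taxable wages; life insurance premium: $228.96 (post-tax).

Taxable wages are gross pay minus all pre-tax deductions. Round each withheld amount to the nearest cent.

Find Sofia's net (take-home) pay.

$1,629.64

457(b) deferral: $2,384.92 × 0.05 = $119.25
Taxable wages = $2,384.92 − $119.25 = $2,265.67
Local income tax: $2,265.67 × 0.035 = $79.30
State withholding: $2,265.67 × 0.05 = $113.28
SDI: $2,384.92 × 0.0125 = $29.81
State unemployment insurance (employee share): $2,384.92 × 0.0075 = $17.89
Life insurance premium: $228.96
Roth contribution: $17.93
Legal plan premium: $148.86
Total deductions = $119.25 + $79.30 + $113.28 + $29.81 + $17.89 + $228.96 + $17.93 + $148.86 = $755.28
Net pay = $2,384.92 − $755.28 = $1,629.64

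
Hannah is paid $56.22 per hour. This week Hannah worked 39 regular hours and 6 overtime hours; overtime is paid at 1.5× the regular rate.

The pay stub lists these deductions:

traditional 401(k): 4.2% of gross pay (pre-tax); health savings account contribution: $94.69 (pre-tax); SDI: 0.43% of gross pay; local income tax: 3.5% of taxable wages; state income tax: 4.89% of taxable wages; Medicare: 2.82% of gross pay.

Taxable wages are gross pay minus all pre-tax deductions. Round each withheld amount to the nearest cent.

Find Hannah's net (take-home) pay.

Regular pay: 39 × $56.22 = $2192.58
Overtime pay: 6 × $56.22 × 1.5 = $505.98
Gross pay = $2192.58 + $505.98 = $2698.56
Traditional 401(k): $2698.56 × 0.042 = $113.34
Health savings account contribution: $94.69
Pre-tax total = $113.34 + $94.69 = $208.03
Taxable wages = $2698.56 − $208.03 = $2490.53
State income tax: $2490.53 × 0.0489 = $121.79
Local income tax: $2490.53 × 0.035 = $87.17
SDI: $2698.56 × 0.0043 = $11.60
Medicare: $2698.56 × 0.0282 = $76.10
Total deductions = $113.34 + $94.69 + $121.79 + $87.17 + $11.60 + $76.10 = $504.69
Net pay = $2698.56 − $504.69 = $2193.87

$2193.87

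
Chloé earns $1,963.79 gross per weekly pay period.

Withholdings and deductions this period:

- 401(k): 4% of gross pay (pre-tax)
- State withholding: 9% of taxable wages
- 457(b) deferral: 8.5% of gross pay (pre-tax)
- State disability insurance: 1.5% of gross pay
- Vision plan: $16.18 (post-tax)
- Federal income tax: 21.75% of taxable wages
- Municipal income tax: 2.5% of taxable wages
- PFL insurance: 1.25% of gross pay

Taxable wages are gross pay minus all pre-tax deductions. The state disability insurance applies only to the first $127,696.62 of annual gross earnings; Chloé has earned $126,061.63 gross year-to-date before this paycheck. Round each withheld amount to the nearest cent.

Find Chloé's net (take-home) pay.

457(b) deferral: $1,963.79 × 0.085 = $166.92
401(k): $1,963.79 × 0.04 = $78.55
Pre-tax total = $166.92 + $78.55 = $245.47
Taxable wages = $1,963.79 − $245.47 = $1,718.32
State withholding: $1,718.32 × 0.09 = $154.65
Municipal income tax: $1,718.32 × 0.025 = $42.96
Federal income tax: $1,718.32 × 0.2175 = $373.73
State disability insurance: only $127,696.62 − $126,061.63 = $1,634.99 of this check is subject → $1,634.99 × 0.015 = $24.52
PFL insurance: $1,963.79 × 0.0125 = $24.55
Vision plan: $16.18
Total deductions = $166.92 + $78.55 + $154.65 + $42.96 + $373.73 + $24.52 + $24.55 + $16.18 = $882.06
Net pay = $1,963.79 − $882.06 = $1,081.73

$1,081.73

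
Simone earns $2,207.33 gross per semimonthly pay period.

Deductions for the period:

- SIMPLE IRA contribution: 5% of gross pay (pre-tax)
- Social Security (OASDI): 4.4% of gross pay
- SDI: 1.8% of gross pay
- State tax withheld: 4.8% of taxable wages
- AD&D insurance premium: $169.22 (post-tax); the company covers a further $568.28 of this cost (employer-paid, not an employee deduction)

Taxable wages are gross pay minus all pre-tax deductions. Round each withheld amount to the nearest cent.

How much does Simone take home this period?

SIMPLE IRA contribution: $2,207.33 × 0.05 = $110.37
Taxable wages = $2,207.33 − $110.37 = $2,096.96
State tax withheld: $2,096.96 × 0.048 = $100.65
Social Security (OASDI): $2,207.33 × 0.044 = $97.12
SDI: $2,207.33 × 0.018 = $39.73
AD&D insurance premium: $169.22
(Employer's $568.28 toward AD&D insurance premium is not withheld from the employee.)
Total deductions = $110.37 + $100.65 + $97.12 + $39.73 + $169.22 = $517.09
Net pay = $2,207.33 − $517.09 = $1,690.24

$1,690.24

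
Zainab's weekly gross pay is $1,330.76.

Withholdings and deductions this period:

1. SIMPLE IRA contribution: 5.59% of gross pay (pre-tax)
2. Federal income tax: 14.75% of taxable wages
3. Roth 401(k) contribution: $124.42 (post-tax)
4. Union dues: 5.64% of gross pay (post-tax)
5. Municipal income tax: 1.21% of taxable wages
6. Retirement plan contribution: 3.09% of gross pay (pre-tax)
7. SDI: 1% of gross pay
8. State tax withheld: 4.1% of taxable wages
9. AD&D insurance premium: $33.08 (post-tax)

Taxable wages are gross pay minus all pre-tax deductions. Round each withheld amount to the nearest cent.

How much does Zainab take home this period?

$725.61

Retirement plan contribution: $1,330.76 × 0.0309 = $41.12
SIMPLE IRA contribution: $1,330.76 × 0.0559 = $74.39
Pre-tax total = $41.12 + $74.39 = $115.51
Taxable wages = $1,330.76 − $115.51 = $1,215.25
State tax withheld: $1,215.25 × 0.041 = $49.83
Municipal income tax: $1,215.25 × 0.0121 = $14.70
Federal income tax: $1,215.25 × 0.1475 = $179.25
SDI: $1,330.76 × 0.01 = $13.31
Union dues: $1,330.76 × 0.0564 = $75.05
AD&D insurance premium: $33.08
Roth 401(k) contribution: $124.42
Total deductions = $41.12 + $74.39 + $49.83 + $14.70 + $179.25 + $13.31 + $75.05 + $33.08 + $124.42 = $605.15
Net pay = $1,330.76 − $605.15 = $725.61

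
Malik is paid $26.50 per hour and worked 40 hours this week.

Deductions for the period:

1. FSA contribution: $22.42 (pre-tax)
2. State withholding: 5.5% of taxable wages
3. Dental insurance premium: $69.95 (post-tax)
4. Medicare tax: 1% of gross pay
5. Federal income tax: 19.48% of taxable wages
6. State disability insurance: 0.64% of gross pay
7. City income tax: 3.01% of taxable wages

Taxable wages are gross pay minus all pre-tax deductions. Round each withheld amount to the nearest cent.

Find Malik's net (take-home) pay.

$659.83

Gross pay: 40 × $26.50 = $1,060.00
FSA contribution: $22.42
Taxable wages = $1,060.00 − $22.42 = $1,037.58
City income tax: $1,037.58 × 0.0301 = $31.23
Federal income tax: $1,037.58 × 0.1948 = $202.12
State withholding: $1,037.58 × 0.055 = $57.07
State disability insurance: $1,060.00 × 0.0064 = $6.78
Medicare tax: $1,060.00 × 0.01 = $10.60
Dental insurance premium: $69.95
Total deductions = $22.42 + $31.23 + $202.12 + $57.07 + $6.78 + $10.60 + $69.95 = $400.17
Net pay = $1,060.00 − $400.17 = $659.83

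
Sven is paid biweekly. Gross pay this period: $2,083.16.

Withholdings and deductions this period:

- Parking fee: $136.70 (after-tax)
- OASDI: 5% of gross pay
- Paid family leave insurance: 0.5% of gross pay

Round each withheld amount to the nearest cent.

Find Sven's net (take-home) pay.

$1,831.88

Paid family leave insurance: $2,083.16 × 0.005 = $10.42
OASDI: $2,083.16 × 0.05 = $104.16
Parking fee: $136.70
Total deductions = $10.42 + $104.16 + $136.70 = $251.28
Net pay = $2,083.16 − $251.28 = $1,831.88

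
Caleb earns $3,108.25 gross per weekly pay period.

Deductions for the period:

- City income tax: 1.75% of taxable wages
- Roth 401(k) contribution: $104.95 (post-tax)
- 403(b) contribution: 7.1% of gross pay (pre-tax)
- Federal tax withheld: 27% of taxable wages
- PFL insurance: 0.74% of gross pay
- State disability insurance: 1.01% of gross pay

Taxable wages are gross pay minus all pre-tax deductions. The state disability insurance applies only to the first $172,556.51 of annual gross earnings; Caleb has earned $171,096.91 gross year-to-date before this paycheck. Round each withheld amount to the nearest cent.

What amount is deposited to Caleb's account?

$1,914.70

403(b) contribution: $3,108.25 × 0.071 = $220.69
Taxable wages = $3,108.25 − $220.69 = $2,887.56
City income tax: $2,887.56 × 0.0175 = $50.53
Federal tax withheld: $2,887.56 × 0.27 = $779.64
PFL insurance: $3,108.25 × 0.0074 = $23.00
State disability insurance: only $172,556.51 − $171,096.91 = $1,459.60 of this check is subject → $1,459.60 × 0.0101 = $14.74
Roth 401(k) contribution: $104.95
Total deductions = $220.69 + $50.53 + $779.64 + $23.00 + $14.74 + $104.95 = $1,193.55
Net pay = $3,108.25 − $1,193.55 = $1,914.70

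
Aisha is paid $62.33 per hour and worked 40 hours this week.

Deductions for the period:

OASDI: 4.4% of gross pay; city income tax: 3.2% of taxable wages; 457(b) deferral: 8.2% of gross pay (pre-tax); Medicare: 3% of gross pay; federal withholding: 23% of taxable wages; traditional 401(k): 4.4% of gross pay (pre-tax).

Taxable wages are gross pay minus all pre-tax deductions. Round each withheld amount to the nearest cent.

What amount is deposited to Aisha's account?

$1,423.65

Gross pay: 40 × $62.33 = $2,493.20
Traditional 401(k): $2,493.20 × 0.044 = $109.70
457(b) deferral: $2,493.20 × 0.082 = $204.44
Pre-tax total = $109.70 + $204.44 = $314.14
Taxable wages = $2,493.20 − $314.14 = $2,179.06
Federal withholding: $2,179.06 × 0.23 = $501.18
City income tax: $2,179.06 × 0.032 = $69.73
Medicare: $2,493.20 × 0.03 = $74.80
OASDI: $2,493.20 × 0.044 = $109.70
Total deductions = $109.70 + $204.44 + $501.18 + $69.73 + $74.80 + $109.70 = $1,069.55
Net pay = $2,493.20 − $1,069.55 = $1,423.65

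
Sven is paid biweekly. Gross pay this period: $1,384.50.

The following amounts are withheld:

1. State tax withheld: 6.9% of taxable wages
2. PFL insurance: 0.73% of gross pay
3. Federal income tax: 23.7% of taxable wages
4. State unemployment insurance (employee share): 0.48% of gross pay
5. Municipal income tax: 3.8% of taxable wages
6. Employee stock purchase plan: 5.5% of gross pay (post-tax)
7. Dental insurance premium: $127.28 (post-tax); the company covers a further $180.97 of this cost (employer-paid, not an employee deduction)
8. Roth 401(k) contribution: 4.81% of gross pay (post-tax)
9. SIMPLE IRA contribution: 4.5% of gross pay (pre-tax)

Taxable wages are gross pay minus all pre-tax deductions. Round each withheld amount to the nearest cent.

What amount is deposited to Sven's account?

$580.59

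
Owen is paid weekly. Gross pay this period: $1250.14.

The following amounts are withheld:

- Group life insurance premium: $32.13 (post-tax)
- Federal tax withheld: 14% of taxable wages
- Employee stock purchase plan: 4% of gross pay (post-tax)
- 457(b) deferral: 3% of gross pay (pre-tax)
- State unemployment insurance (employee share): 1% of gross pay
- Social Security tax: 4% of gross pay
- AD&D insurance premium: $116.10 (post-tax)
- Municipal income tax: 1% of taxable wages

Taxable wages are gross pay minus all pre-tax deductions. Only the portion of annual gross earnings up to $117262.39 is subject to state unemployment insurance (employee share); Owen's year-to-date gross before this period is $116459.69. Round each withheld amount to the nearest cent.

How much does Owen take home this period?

457(b) deferral: $1250.14 × 0.03 = $37.50
Taxable wages = $1250.14 − $37.50 = $1212.64
Federal tax withheld: $1212.64 × 0.14 = $169.77
Municipal income tax: $1212.64 × 0.01 = $12.13
Social Security tax: $1250.14 × 0.04 = $50.01
State unemployment insurance (employee share): only $117262.39 − $116459.69 = $802.70 of this check is subject → $802.70 × 0.01 = $8.03
Group life insurance premium: $32.13
Employee stock purchase plan: $1250.14 × 0.04 = $50.01
AD&D insurance premium: $116.10
Total deductions = $37.50 + $169.77 + $12.13 + $50.01 + $8.03 + $32.13 + $50.01 + $116.10 = $475.68
Net pay = $1250.14 − $475.68 = $774.46

$774.46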